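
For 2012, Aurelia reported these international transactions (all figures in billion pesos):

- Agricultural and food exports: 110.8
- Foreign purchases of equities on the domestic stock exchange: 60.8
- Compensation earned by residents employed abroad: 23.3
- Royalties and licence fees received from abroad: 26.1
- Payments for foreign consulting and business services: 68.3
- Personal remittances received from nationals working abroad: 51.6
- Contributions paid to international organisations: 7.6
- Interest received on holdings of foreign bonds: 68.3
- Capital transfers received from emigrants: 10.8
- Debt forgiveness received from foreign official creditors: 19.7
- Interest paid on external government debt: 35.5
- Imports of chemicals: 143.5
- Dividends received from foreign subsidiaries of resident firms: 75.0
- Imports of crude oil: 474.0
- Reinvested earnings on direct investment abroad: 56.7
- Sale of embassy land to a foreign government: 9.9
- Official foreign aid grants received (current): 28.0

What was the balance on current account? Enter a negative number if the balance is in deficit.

-289.1

Goods: -474.0 + 110.8 - 143.5 = -506.7
Services: -68.3 + 26.1 = -42.2
Primary income: 75.0 - 35.5 + 68.3 + 23.3 + 56.7 = 187.8
Secondary income: -7.6 + 51.6 + 28.0 = 72.0
Current account = (-506.7) + (-42.2) + 187.8 + 72.0 = -289.1
(Excluded from the current account — financial account: foreign purchases of equities on the domestic stock exchange 60.8; capital account: capital transfers received from emigrants 10.8, debt forgiveness received from foreign official creditors 19.7, sale of embassy land to a foreign government 9.9.)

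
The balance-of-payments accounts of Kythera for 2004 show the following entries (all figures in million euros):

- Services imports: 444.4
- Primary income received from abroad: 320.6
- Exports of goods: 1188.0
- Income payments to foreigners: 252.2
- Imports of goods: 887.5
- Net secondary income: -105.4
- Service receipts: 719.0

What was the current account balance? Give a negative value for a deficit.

538.1

Goods balance = 1188.0 - 887.5 = 300.5
Services balance = 719.0 - 444.4 = 274.6
Trade balance (goods + services) = 300.5 + 274.6 = 575.1
Net primary income = 320.6 - 252.2 = 68.4
Net secondary income = -105.4
Current account = 575.1 + 68.4 + (-105.4) = 538.1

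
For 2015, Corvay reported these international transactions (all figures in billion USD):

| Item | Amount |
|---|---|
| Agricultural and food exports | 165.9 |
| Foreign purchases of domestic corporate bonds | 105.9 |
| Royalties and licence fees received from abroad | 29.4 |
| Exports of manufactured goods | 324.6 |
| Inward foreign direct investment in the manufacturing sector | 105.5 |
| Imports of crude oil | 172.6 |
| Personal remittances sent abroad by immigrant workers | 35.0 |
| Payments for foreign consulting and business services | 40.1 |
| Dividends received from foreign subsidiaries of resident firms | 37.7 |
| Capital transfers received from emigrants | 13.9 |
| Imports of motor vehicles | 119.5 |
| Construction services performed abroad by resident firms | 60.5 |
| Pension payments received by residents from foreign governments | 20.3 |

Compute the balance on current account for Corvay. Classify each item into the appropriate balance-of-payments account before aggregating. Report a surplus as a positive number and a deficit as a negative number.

Goods: -119.5 + 324.6 + 165.9 - 172.6 = 198.4
Services: 29.4 + 60.5 - 40.1 = 49.8
Primary income: 37.7
Secondary income: -35.0 + 20.3 = -14.7
Current account = 198.4 + 49.8 + 37.7 + (-14.7) = 271.2
(Excluded from the current account — financial account: foreign purchases of domestic corporate bonds 105.9, inward foreign direct investment in the manufacturing sector 105.5; capital account: capital transfers received from emigrants 13.9.)

271.2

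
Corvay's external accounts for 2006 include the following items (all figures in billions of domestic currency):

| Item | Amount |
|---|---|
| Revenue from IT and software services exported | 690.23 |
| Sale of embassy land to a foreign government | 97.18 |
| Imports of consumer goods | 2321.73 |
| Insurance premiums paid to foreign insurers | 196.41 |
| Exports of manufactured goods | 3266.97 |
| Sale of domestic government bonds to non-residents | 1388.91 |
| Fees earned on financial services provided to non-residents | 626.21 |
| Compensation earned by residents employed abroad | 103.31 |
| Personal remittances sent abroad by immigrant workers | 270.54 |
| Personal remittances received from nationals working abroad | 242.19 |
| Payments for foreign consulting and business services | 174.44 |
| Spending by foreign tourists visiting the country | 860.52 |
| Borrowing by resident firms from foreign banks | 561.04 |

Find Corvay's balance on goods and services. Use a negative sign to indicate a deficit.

2751.35

Goods: 3266.97 - 2321.73 = 945.24
Services: 860.52 - 174.44 + 690.23 + 626.21 - 196.41 = 1806.11
Trade balance = 945.24 + 1806.11 = 2751.35
(Excluded from the trade balance — capital account: sale of embassy land to a foreign government 97.18; financial account: sale of domestic government bonds to non-residents 1388.91, borrowing by resident firms from foreign banks 561.04; primary income: compensation earned by residents employed abroad 103.31; secondary income: personal remittances sent abroad by immigrant workers 270.54, personal remittances received from nationals working abroad 242.19.)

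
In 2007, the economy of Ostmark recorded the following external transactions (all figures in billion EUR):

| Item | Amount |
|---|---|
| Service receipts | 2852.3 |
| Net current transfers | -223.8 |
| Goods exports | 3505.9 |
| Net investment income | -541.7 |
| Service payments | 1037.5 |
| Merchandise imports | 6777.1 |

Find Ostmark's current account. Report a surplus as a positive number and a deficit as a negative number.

Goods balance = 3505.9 - 6777.1 = -3271.2
Services balance = 2852.3 - 1037.5 = 1814.8
Trade balance (goods + services) = -3271.2 + 1814.8 = -1456.4
Net primary income = -541.7
Net secondary income = -223.8
Current account = -1456.4 + (-541.7) + (-223.8) = -2221.9

-2221.9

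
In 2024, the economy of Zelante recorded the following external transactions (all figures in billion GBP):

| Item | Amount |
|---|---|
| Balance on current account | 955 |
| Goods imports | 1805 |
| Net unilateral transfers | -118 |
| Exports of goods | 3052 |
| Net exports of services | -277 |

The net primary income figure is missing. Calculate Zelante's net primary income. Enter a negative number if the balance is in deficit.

Current account = goods balance + services balance + net primary income + net secondary income
Sum of the known components = 852
Net primary income = CA - (known components) = 955 - 852 = 103

103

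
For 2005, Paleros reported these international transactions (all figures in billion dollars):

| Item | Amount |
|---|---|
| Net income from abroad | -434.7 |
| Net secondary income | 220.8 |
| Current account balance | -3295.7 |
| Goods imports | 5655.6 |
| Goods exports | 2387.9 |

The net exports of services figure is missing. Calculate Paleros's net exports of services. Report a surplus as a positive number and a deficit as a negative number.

Current account = goods balance + services balance + net primary income + net secondary income
Sum of the known components = -3481.6
Net exports of services = CA - (known components) = -3295.7 - (-3481.6) = 185.9

185.9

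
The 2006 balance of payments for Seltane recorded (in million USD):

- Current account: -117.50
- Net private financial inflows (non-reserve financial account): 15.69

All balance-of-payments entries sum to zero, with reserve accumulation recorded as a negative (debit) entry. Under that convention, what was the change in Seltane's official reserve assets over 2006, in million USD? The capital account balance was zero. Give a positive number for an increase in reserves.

Official reserve transactions balance = -((-117.50) + 15.69) = 101.81
An accumulation of reserves is recorded as a debit (negative entry), so the change in the stock of reserves is the negative of that balance.
Change in official reserves = -(101.81) = -101.81

-101.81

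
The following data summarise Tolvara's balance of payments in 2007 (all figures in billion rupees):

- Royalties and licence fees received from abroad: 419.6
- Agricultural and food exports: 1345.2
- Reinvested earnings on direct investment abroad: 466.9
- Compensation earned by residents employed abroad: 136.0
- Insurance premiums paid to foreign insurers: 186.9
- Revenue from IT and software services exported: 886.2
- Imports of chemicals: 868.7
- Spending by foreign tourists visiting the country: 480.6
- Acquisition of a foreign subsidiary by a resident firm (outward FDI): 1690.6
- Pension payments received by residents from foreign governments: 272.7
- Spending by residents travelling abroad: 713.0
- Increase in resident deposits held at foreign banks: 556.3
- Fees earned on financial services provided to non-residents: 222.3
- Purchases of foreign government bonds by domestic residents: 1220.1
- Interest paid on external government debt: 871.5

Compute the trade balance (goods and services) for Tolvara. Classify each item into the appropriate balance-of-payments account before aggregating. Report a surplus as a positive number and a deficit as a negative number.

1585.3

Goods: 1345.2 - 868.7 = 476.5
Services: 222.3 - 186.9 - 713.0 + 419.6 + 886.2 + 480.6 = 1108.8
Trade balance = 476.5 + 1108.8 = 1585.3
(Excluded from the trade balance — primary income: reinvested earnings on direct investment abroad 466.9, compensation earned by residents employed abroad 136.0, interest paid on external government debt 871.5; financial account: acquisition of a foreign subsidiary by a resident firm (outward FDI) 1690.6, increase in resident deposits held at foreign banks 556.3, purchases of foreign government bonds by domestic residents 1220.1; secondary income: pension payments received by residents from foreign governments 272.7.)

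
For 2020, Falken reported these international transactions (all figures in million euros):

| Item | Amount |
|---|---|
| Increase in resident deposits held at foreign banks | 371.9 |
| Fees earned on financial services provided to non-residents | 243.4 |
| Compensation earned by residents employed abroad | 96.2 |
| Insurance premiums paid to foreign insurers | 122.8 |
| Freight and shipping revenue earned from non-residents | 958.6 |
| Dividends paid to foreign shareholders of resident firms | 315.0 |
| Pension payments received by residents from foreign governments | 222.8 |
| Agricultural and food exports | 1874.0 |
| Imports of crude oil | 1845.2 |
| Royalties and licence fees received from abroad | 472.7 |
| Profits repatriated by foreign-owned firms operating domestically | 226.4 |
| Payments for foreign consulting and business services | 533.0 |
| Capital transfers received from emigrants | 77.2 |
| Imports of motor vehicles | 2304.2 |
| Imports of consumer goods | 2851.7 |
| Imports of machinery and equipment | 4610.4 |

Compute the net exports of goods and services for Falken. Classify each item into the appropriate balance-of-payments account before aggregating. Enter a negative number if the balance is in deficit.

Goods: -4610.4 + 1874.0 - 1845.2 - 2304.2 - 2851.7 = -9737.5
Services: -122.8 + 472.7 - 533.0 + 243.4 + 958.6 = 1018.9
Trade balance = -9737.5 + 1018.9 = -8718.6
(Excluded from the trade balance — financial account: increase in resident deposits held at foreign banks 371.9; primary income: compensation earned by residents employed abroad 96.2, dividends paid to foreign shareholders of resident firms 315.0, profits repatriated by foreign-owned firms operating domestically 226.4; secondary income: pension payments received by residents from foreign governments 222.8; capital account: capital transfers received from emigrants 77.2.)

-8718.6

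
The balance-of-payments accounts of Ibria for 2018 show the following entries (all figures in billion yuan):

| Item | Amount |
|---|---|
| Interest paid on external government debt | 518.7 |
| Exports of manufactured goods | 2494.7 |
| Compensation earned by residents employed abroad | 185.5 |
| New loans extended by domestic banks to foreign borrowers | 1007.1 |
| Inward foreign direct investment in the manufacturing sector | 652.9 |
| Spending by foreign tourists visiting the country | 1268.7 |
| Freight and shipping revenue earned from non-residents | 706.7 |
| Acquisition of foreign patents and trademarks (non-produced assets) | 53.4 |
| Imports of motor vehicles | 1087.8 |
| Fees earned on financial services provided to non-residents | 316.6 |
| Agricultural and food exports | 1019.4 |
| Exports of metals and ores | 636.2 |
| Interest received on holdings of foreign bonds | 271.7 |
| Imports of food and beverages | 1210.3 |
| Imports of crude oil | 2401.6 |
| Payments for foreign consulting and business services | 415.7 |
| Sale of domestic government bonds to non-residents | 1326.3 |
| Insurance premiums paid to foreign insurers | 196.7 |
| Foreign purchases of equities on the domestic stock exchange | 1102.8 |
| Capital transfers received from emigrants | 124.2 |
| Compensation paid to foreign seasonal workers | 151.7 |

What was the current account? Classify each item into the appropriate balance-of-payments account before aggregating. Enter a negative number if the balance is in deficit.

917.0

Goods: -1210.3 + 2494.7 + 636.2 - 2401.6 - 1087.8 + 1019.4 = -549.4
Services: -196.7 + 706.7 + 1268.7 - 415.7 + 316.6 = 1679.6
Primary income: -518.7 + 271.7 + 185.5 - 151.7 = -213.2
Current account = (-549.4) + 1679.6 + (-213.2) = 917.0
(Excluded from the current account — financial account: new loans extended by domestic banks to foreign borrowers 1007.1, inward foreign direct investment in the manufacturing sector 652.9, sale of domestic government bonds to non-residents 1326.3, foreign purchases of equities on the domestic stock exchange 1102.8; capital account: acquisition of foreign patents and trademarks (non-produced assets) 53.4, capital transfers received from emigrants 124.2.)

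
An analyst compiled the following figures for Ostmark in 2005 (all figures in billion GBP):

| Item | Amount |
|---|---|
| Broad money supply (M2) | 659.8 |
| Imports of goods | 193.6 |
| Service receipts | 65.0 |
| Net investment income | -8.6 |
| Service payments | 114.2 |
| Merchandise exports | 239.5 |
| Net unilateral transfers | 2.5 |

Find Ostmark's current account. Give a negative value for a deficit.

-9.4

Goods balance = 239.5 - 193.6 = 45.9
Services balance = 65.0 - 114.2 = -49.2
Trade balance (goods + services) = 45.9 + (-49.2) = -3.3
Net primary income = -8.6
Net secondary income = 2.5
Current account = -3.3 + (-8.6) + 2.5 = -9.4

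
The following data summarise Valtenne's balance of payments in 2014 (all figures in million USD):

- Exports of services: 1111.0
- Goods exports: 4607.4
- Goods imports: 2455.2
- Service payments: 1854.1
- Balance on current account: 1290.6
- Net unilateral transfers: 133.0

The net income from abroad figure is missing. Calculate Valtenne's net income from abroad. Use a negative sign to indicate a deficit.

Current account = goods balance + services balance + net primary income + net secondary income
Sum of the known components = 1542.1
Net income from abroad = CA - (known components) = 1290.6 - 1542.1 = -251.5

-251.5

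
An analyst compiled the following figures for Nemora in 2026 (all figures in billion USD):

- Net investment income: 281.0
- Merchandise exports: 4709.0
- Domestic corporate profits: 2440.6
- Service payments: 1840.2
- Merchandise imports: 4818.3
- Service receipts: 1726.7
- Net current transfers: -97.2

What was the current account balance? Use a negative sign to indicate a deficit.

-39.0

Goods balance = 4709.0 - 4818.3 = -109.3
Services balance = 1726.7 - 1840.2 = -113.5
Trade balance (goods + services) = -109.3 + (-113.5) = -222.8
Net primary income = 281.0
Net secondary income = -97.2
Current account = -222.8 + 281.0 + (-97.2) = -39.0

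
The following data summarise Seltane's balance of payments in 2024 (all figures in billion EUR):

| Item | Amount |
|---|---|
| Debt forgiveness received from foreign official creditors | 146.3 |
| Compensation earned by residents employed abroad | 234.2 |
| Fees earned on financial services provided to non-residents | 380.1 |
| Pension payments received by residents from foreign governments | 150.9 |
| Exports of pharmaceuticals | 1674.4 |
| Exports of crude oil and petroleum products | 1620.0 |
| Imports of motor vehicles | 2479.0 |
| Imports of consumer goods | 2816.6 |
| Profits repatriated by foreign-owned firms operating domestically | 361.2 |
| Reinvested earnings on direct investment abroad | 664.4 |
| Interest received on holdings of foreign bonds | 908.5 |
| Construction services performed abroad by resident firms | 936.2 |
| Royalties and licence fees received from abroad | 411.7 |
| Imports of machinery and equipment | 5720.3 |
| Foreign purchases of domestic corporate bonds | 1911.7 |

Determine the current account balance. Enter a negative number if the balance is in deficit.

Goods: 1620.0 - 2479.0 - 5720.3 - 2816.6 + 1674.4 = -7721.5
Services: 380.1 + 411.7 + 936.2 = 1728.0
Primary income: 908.5 + 234.2 - 361.2 + 664.4 = 1445.9
Secondary income: 150.9
Current account = (-7721.5) + 1728.0 + 1445.9 + 150.9 = -4396.7
(Excluded from the current account — capital account: debt forgiveness received from foreign official creditors 146.3; financial account: foreign purchases of domestic corporate bonds 1911.7.)

-4396.7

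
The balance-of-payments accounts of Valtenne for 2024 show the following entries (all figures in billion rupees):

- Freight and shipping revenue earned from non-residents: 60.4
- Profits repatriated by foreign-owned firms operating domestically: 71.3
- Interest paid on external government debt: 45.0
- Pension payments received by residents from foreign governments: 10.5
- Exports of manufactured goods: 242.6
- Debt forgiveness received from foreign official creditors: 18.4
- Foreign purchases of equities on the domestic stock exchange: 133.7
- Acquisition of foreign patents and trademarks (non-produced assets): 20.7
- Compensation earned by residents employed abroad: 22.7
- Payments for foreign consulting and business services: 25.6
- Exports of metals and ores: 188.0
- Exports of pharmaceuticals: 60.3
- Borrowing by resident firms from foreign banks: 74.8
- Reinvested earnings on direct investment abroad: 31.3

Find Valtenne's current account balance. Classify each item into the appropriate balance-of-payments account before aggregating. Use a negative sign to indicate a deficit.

473.9

Goods: 60.3 + 188.0 + 242.6 = 490.9
Services: 60.4 - 25.6 = 34.8
Primary income: -71.3 + 31.3 - 45.0 + 22.7 = -62.3
Secondary income: 10.5
Current account = 490.9 + 34.8 + (-62.3) + 10.5 = 473.9
(Excluded from the current account — capital account: debt forgiveness received from foreign official creditors 18.4, acquisition of foreign patents and trademarks (non-produced assets) 20.7; financial account: foreign purchases of equities on the domestic stock exchange 133.7, borrowing by resident firms from foreign banks 74.8.)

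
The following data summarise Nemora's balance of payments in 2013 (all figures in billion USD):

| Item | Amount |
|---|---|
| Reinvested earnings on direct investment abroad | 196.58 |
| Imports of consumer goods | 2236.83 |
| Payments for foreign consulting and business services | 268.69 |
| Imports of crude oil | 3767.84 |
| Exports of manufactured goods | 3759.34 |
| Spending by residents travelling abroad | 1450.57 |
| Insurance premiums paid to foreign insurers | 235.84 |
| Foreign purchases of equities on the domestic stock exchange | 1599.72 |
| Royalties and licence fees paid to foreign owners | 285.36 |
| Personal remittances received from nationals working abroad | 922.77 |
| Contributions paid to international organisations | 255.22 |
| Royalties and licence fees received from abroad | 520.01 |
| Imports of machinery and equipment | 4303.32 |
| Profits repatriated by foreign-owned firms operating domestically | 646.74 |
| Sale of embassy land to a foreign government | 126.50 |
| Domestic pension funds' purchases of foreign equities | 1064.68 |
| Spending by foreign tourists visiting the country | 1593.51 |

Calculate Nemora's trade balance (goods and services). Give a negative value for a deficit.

Goods: -2236.83 - 3767.84 + 3759.34 - 4303.32 = -6548.65
Services: -1450.57 - 235.84 + 1593.51 - 268.69 + 520.01 - 285.36 = -126.94
Trade balance = -6548.65 + (-126.94) = -6675.59
(Excluded from the trade balance — primary income: reinvested earnings on direct investment abroad 196.58, profits repatriated by foreign-owned firms operating domestically 646.74; financial account: foreign purchases of equities on the domestic stock exchange 1599.72, domestic pension funds' purchases of foreign equities 1064.68; secondary income: personal remittances received from nationals working abroad 922.77, contributions paid to international organisations 255.22; capital account: sale of embassy land to a foreign government 126.50.)

-6675.59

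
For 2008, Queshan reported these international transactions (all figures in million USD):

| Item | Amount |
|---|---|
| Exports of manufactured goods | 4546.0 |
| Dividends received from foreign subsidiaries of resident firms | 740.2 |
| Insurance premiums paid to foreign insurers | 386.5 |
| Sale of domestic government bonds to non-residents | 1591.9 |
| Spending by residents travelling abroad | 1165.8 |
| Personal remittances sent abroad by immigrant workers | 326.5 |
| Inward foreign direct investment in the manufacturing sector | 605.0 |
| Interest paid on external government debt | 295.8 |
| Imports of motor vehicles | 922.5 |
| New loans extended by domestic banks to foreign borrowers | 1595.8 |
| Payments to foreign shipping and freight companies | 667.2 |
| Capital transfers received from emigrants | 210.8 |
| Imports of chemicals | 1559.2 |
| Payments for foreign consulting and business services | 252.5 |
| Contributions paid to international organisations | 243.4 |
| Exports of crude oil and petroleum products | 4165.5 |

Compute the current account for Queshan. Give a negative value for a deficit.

3632.3

Goods: -922.5 + 4165.5 + 4546.0 - 1559.2 = 6229.8
Services: -1165.8 - 386.5 - 667.2 - 252.5 = -2472.0
Primary income: 740.2 - 295.8 = 444.4
Secondary income: -326.5 - 243.4 = -569.9
Current account = 6229.8 + (-2472.0) + 444.4 + (-569.9) = 3632.3
(Excluded from the current account — financial account: sale of domestic government bonds to non-residents 1591.9, inward foreign direct investment in the manufacturing sector 605.0, new loans extended by domestic banks to foreign borrowers 1595.8; capital account: capital transfers received from emigrants 210.8.)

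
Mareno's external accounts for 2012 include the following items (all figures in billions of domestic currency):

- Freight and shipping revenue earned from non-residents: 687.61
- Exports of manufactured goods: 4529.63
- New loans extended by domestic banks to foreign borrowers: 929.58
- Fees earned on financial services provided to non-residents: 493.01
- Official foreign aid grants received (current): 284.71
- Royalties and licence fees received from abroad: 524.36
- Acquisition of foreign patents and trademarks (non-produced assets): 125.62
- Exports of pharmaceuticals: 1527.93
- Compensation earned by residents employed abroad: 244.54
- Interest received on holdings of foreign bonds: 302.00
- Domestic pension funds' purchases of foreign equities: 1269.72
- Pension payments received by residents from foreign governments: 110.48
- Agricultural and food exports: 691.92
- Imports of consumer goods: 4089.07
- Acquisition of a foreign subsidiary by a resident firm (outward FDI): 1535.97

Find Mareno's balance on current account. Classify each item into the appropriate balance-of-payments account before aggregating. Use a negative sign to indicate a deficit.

5307.12

Goods: -4089.07 + 691.92 + 4529.63 + 1527.93 = 2660.41
Services: 524.36 + 687.61 + 493.01 = 1704.98
Primary income: 302.00 + 244.54 = 546.54
Secondary income: 284.71 + 110.48 = 395.19
Current account = 2660.41 + 1704.98 + 546.54 + 395.19 = 5307.12
(Excluded from the current account — financial account: new loans extended by domestic banks to foreign borrowers 929.58, domestic pension funds' purchases of foreign equities 1269.72, acquisition of a foreign subsidiary by a resident firm (outward FDI) 1535.97; capital account: acquisition of foreign patents and trademarks (non-produced assets) 125.62.)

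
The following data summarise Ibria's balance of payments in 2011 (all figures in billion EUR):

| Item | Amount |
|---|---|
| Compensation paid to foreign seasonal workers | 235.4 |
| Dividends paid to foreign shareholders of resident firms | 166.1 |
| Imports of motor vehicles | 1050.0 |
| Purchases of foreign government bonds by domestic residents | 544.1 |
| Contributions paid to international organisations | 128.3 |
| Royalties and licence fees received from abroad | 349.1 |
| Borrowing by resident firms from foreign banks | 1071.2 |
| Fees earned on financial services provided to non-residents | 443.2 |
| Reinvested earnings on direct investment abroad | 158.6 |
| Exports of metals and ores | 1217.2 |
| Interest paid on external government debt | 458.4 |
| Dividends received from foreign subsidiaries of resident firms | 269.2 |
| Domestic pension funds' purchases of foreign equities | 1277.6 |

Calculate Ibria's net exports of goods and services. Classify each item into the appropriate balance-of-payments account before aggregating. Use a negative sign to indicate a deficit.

959.5

Goods: -1050.0 + 1217.2 = 167.2
Services: 349.1 + 443.2 = 792.3
Trade balance = 167.2 + 792.3 = 959.5
(Excluded from the trade balance — primary income: compensation paid to foreign seasonal workers 235.4, dividends paid to foreign shareholders of resident firms 166.1, reinvested earnings on direct investment abroad 158.6, interest paid on external government debt 458.4, dividends received from foreign subsidiaries of resident firms 269.2; financial account: purchases of foreign government bonds by domestic residents 544.1, borrowing by resident firms from foreign banks 1071.2, domestic pension funds' purchases of foreign equities 1277.6; secondary income: contributions paid to international organisations 128.3.)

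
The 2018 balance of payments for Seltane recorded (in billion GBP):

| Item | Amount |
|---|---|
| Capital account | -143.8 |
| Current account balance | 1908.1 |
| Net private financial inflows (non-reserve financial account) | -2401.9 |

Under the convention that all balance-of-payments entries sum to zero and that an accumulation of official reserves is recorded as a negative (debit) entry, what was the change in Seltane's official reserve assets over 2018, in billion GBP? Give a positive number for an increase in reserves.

-637.6

Official reserve transactions balance = -(1908.1 + (-143.8) + (-2401.9)) = 637.6
An accumulation of reserves is recorded as a debit (negative entry), so the change in the stock of reserves is the negative of that balance.
Change in official reserves = -(637.6) = -637.6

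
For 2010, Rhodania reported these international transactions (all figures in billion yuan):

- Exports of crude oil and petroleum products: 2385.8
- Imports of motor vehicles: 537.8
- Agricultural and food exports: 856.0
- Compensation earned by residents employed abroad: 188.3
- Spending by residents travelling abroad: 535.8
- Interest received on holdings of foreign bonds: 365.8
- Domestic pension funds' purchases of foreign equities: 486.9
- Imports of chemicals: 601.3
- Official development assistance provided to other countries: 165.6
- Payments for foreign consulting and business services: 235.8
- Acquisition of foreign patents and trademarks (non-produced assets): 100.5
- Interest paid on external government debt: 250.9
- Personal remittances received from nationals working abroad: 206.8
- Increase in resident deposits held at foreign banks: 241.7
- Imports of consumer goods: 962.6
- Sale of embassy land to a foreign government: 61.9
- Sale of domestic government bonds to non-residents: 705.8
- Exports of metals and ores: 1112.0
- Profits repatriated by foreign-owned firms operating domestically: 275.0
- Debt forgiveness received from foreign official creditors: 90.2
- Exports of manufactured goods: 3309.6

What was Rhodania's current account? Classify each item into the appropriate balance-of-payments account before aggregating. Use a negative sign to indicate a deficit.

4859.5

Goods: -601.3 + 2385.8 - 962.6 + 856.0 + 1112.0 - 537.8 + 3309.6 = 5561.7
Services: -235.8 - 535.8 = -771.6
Primary income: -275.0 + 188.3 + 365.8 - 250.9 = 28.2
Secondary income: -165.6 + 206.8 = 41.2
Current account = 5561.7 + (-771.6) + 28.2 + 41.2 = 4859.5
(Excluded from the current account — financial account: domestic pension funds' purchases of foreign equities 486.9, increase in resident deposits held at foreign banks 241.7, sale of domestic government bonds to non-residents 705.8; capital account: acquisition of foreign patents and trademarks (non-produced assets) 100.5, sale of embassy land to a foreign government 61.9, debt forgiveness received from foreign official creditors 90.2.)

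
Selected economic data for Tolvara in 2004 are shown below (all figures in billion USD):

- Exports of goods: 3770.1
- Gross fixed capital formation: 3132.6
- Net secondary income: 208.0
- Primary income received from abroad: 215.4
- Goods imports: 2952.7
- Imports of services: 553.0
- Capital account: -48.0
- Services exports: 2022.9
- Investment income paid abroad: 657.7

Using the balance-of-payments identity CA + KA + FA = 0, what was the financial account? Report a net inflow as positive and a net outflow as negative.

-2005.0

Goods balance = 3770.1 - 2952.7 = 817.4
Services balance = 2022.9 - 553.0 = 1469.9
Trade balance (goods + services) = 817.4 + 1469.9 = 2287.3
Net primary income = 215.4 - 657.7 = -442.3
Net secondary income = 208.0
Current account = 2287.3 + (-442.3) + 208.0 = 2053.0
Financial account = -(2053.0 + (-48.0)) = -2005.0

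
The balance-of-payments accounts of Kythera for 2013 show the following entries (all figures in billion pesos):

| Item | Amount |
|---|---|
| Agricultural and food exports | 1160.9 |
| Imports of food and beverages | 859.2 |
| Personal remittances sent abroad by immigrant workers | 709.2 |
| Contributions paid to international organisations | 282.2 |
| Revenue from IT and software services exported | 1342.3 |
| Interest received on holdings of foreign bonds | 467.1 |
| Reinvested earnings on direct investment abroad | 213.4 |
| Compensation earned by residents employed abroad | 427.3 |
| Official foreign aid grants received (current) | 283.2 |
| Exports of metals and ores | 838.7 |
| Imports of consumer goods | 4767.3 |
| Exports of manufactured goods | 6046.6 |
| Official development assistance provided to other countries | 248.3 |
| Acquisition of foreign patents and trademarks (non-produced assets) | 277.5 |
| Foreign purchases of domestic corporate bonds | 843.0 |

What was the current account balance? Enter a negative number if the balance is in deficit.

3913.3

Goods: -4767.3 + 1160.9 + 838.7 + 6046.6 - 859.2 = 2419.7
Services: 1342.3
Primary income: 213.4 + 467.1 + 427.3 = 1107.8
Secondary income: -709.2 - 248.3 - 282.2 + 283.2 = -956.5
Current account = 2419.7 + 1342.3 + 1107.8 + (-956.5) = 3913.3
(Excluded from the current account — capital account: acquisition of foreign patents and trademarks (non-produced assets) 277.5; financial account: foreign purchases of domestic corporate bonds 843.0.)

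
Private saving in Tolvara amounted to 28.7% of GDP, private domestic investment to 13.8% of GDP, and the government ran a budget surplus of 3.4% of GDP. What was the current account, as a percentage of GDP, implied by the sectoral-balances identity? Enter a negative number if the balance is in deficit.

18.3

By the sectoral-balances identity, CA = (S_private - I) + (T - G).
Private balance = 28.7 - 13.8 = 14.9
Government balance (T - G) = 3.4
CA = 14.9 + 3.4 = 18.3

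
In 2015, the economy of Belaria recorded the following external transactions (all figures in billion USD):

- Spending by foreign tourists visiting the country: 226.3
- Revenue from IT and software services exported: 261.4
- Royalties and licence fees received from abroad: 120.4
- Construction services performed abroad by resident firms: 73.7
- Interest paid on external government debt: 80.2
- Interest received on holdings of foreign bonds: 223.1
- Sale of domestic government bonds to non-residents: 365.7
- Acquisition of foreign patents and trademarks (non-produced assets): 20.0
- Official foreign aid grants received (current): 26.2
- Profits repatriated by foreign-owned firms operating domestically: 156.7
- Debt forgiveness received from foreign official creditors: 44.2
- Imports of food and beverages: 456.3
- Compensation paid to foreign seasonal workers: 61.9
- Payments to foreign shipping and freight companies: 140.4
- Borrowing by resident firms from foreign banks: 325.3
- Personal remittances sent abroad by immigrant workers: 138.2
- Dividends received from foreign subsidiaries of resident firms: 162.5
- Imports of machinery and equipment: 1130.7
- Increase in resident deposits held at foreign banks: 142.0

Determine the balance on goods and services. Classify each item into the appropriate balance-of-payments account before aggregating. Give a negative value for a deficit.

Goods: -456.3 - 1130.7 = -1587.0
Services: 73.7 + 226.3 - 140.4 + 261.4 + 120.4 = 541.4
Trade balance = -1587.0 + 541.4 = -1045.6
(Excluded from the trade balance — primary income: interest paid on external government debt 80.2, interest received on holdings of foreign bonds 223.1, profits repatriated by foreign-owned firms operating domestically 156.7, compensation paid to foreign seasonal workers 61.9, dividends received from foreign subsidiaries of resident firms 162.5; financial account: sale of domestic government bonds to non-residents 365.7, borrowing by resident firms from foreign banks 325.3, increase in resident deposits held at foreign banks 142.0; capital account: acquisition of foreign patents and trademarks (non-produced assets) 20.0, debt forgiveness received from foreign official creditors 44.2; secondary income: official foreign aid grants received (current) 26.2, personal remittances sent abroad by immigrant workers 138.2.)

-1045.6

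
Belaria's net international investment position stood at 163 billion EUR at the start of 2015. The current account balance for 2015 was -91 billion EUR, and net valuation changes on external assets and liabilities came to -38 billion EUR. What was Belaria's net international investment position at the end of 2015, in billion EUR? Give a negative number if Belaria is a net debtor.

Change in NIIP = current account + net valuation change = -91 + (-38) = -129
End-of-year NIIP = 163 + (-129) = 34

34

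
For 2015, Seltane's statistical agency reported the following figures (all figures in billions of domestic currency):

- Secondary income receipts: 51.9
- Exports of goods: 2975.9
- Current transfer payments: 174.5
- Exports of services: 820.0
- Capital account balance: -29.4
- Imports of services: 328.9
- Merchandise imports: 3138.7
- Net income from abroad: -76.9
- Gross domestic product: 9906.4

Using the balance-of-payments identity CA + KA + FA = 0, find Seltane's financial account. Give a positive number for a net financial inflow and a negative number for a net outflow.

-99.4

Goods balance = 2975.9 - 3138.7 = -162.8
Services balance = 820.0 - 328.9 = 491.1
Trade balance (goods + services) = -162.8 + 491.1 = 328.3
Net primary income = -76.9
Net secondary income = 51.9 - 174.5 = -122.6
Current account = 328.3 + (-76.9) + (-122.6) = 128.8
Financial account = -(128.8 + (-29.4)) = -99.4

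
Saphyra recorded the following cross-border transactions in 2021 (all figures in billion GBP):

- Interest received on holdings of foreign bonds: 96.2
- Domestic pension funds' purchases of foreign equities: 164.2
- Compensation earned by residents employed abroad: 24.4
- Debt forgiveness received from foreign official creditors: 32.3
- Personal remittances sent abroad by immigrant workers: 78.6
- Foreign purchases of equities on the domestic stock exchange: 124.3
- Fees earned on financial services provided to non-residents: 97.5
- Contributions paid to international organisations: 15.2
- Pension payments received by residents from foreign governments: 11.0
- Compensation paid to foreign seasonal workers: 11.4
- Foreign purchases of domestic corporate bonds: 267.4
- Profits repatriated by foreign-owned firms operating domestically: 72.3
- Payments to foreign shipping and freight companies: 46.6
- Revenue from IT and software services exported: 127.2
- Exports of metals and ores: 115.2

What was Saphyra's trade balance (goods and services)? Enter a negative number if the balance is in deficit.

293.3

Goods: 115.2
Services: 97.5 + 127.2 - 46.6 = 178.1
Trade balance = 115.2 + 178.1 = 293.3
(Excluded from the trade balance — primary income: interest received on holdings of foreign bonds 96.2, compensation earned by residents employed abroad 24.4, compensation paid to foreign seasonal workers 11.4, profits repatriated by foreign-owned firms operating domestically 72.3; financial account: domestic pension funds' purchases of foreign equities 164.2, foreign purchases of equities on the domestic stock exchange 124.3, foreign purchases of domestic corporate bonds 267.4; capital account: debt forgiveness received from foreign official creditors 32.3; secondary income: personal remittances sent abroad by immigrant workers 78.6, contributions paid to international organisations 15.2, pension payments received by residents from foreign governments 11.0.)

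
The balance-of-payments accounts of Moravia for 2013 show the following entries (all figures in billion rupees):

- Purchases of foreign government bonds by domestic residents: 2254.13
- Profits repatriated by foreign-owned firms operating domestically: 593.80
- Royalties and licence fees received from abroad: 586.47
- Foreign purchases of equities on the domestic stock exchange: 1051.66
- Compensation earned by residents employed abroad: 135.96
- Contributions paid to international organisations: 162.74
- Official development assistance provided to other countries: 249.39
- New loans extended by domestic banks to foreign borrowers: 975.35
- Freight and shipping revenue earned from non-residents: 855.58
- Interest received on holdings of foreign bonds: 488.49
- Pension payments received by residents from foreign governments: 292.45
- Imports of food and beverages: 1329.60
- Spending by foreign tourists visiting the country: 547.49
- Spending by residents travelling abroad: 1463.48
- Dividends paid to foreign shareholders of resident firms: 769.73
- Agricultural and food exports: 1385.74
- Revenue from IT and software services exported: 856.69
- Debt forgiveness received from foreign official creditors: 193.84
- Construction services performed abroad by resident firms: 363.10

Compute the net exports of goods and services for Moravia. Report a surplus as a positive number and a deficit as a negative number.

Goods: -1329.60 + 1385.74 = 56.14
Services: -1463.48 + 363.10 + 856.69 + 586.47 + 855.58 + 547.49 = 1745.85
Trade balance = 56.14 + 1745.85 = 1801.99
(Excluded from the trade balance — financial account: purchases of foreign government bonds by domestic residents 2254.13, foreign purchases of equities on the domestic stock exchange 1051.66, new loans extended by domestic banks to foreign borrowers 975.35; primary income: profits repatriated by foreign-owned firms operating domestically 593.80, compensation earned by residents employed abroad 135.96, interest received on holdings of foreign bonds 488.49, dividends paid to foreign shareholders of resident firms 769.73; secondary income: contributions paid to international organisations 162.74, official development assistance provided to other countries 249.39, pension payments received by residents from foreign governments 292.45; capital account: debt forgiveness received from foreign official creditors 193.84.)

1801.99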